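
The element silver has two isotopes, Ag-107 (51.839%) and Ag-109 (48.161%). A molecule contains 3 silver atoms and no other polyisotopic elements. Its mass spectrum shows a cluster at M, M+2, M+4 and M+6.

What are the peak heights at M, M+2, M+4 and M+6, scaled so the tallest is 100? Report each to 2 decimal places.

35.88 : 100.00 : 92.90 : 28.77

Each Ag atom is independently Ag-107 (p = 0.51839) or Ag-109 (q = 0.48161); the cluster is the binomial expansion (p + q)^3.
P(M) = 0.51839^3 = 0.139306
P(M+2) = 3 × 0.51839^2 × 0.48161^1 = 0.388267
P(M+4) = 3 × 0.51839^1 × 0.48161^2 = 0.360719
P(M+6) = 0.48161^3 = 0.111709
The M+2 peak is largest (0.388267); scaling to 100 gives 35.88 : 100.00 : 92.90 : 28.77.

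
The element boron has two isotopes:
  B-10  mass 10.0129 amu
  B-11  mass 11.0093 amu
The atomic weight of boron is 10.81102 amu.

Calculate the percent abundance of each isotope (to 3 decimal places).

Writing the weighted mean with unknown fraction x of B-10:
10.0129·x + 11.0093·(1 − x) = 10.81102
(10.0129 − 11.0093)·x = 10.81102 − 11.0093
x = -0.19828 / -0.9964 = 0.19900 → 19.900% B-10, 80.100% B-11.

B-10: 19.900%, B-11: 80.100%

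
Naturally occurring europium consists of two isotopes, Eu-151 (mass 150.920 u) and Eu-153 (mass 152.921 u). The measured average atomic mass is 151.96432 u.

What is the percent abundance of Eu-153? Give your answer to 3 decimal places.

52.190%

Writing the weighted mean with unknown fraction x of Eu-151:
150.920·x + 152.921·(1 − x) = 151.96432
(150.920 − 152.921)·x = 151.96432 − 152.921
x = -0.95668 / -2.001 = 0.47810 → 47.810% Eu-151, 52.190% Eu-153.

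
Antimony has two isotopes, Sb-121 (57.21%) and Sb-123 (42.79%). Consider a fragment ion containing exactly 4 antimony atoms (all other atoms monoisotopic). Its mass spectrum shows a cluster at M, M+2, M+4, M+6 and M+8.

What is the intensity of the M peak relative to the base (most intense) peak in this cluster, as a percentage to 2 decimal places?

29.79%

Term probabilities: M 0.1071, M+2 0.3205, M+4 0.3596, M+6 0.1793, M+8 0.0335. Base peak = M+4.
P(M+4) = C(4,2) × 0.5721^2 × 0.4279^2 = 6 × 0.32729841 × 0.18309841 = 0.359567 (base)
P(M) = C(4,0) × 0.5721^4 × 0.4279^0 = 1 × 0.10712425 × 1.0000 = 0.107124
Relative intensity = 0.107124 / 0.359567 × 100 = 29.79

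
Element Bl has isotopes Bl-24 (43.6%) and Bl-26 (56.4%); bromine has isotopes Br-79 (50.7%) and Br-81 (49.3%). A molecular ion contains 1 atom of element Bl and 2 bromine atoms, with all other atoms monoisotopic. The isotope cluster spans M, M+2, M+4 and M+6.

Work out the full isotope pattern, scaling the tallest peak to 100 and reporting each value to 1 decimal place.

28.9 : 93.6 : 100.0 : 35.3

Element Bl pattern (n=1): 0.4360 : 0.5640
Bromine pattern (n=2): 0.257049 : 0.499902 : 0.243049
Convolve the two distributions (both contribute in 2-u steps):
  M: 0.4360×0.257049 = 0.112073
  M+2: 0.4360×0.499902 + 0.5640×0.257049 = 0.362933
  M+4: 0.4360×0.243049 + 0.5640×0.499902 = 0.387914
  M+6: 0.5640×0.243049 = 0.137080
Scale to base peak (0.387914) = 100: 28.9 : 93.6 : 100.0 : 35.3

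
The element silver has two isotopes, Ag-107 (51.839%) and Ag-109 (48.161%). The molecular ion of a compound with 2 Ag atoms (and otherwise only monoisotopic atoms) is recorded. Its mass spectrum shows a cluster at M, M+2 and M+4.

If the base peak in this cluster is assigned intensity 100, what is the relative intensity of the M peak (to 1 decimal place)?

Term probabilities: M 0.2687, M+2 0.4993, M+4 0.2319. Base peak = M+2.
P(M+2) = C(2,1) × 0.51839^1 × 0.48161^1 = 2 × 0.51839 × 0.48161 = 0.499324 (base)
P(M) = C(2,0) × 0.51839^2 × 0.48161^0 = 1 × 0.26872819 × 1.0000 = 0.268728
Relative intensity = 0.268728 / 0.499324 × 100 = 53.8

53.8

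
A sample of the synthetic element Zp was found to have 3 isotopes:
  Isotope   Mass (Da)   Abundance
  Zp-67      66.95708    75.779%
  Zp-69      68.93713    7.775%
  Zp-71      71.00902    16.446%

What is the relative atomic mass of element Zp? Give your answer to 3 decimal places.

67.777 Da

Average mass = Σ (abundance × isotope mass) = 0.75779 × 66.95708 + 0.07775 × 68.93713 + 0.16446 × 71.00902
= 50.739406 + 5.359862 + 11.678143 = 67.777411 Da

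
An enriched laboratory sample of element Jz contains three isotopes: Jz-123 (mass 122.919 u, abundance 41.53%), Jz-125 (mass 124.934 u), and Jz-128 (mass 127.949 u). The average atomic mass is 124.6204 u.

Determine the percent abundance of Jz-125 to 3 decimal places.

The remaining 58.47% is split between Jz-125 (fraction x) and Jz-128 (fraction 0.5847 − x).
Substituting: 124.934x + 127.949(0.5847 − x) = 73.5721393
(124.934 − 127.949)x = -1.239641  ⇒  x = 0.41116, y = 0.17354
Jz-125: 41.116%, Jz-128: 17.354%.

41.116%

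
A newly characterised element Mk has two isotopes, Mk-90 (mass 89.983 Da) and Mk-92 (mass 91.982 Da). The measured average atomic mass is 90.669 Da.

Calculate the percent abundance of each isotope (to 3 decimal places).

Mk-90: 65.683%, Mk-92: 34.317%

With x = fraction of Mk-90 (so Mk-92 is 1 − x):
89.983·x + 91.982·(1 − x) = 90.669
(89.983 − 91.982)·x = 90.669 − 91.982
x = -1.313 / -1.999 = 0.65683 → 65.683% Mk-90, 34.317% Mk-92.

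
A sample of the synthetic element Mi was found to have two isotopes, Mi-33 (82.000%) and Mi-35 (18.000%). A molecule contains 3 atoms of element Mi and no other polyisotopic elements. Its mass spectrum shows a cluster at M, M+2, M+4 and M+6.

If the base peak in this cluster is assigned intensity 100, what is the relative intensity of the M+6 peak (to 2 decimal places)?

Binomial terms of (0.82000 + 0.18000)^3: M 0.5514, M+2 0.3631, M+4 0.0797, M+6 0.0058 → M is the base peak.
P(M) = C(3,0) × 0.82000^3 × 0.18000^0 = 1 × 0.551368 × 1.0000 = 0.551368 (base)
P(M+6) = C(3,3) × 0.82000^0 × 0.18000^3 = 1 × 1.0000 × 0.005832 = 0.005832
Relative intensity = 0.005832 / 0.551368 × 100 = 1.06

1.06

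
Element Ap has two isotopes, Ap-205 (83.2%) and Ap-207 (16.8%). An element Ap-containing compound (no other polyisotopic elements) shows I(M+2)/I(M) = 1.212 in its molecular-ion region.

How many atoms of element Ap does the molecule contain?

6

The M+2/M ratio from n Ap atoms is n · q/p = n · 0.168/0.832.
n = 1.212 × 0.832/0.168 = 6.00 ≈ 6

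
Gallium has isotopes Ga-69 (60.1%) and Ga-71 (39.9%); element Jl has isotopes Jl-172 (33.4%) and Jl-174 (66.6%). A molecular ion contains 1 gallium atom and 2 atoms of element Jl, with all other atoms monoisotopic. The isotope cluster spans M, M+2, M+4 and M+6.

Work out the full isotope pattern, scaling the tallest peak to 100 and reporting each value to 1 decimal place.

Gallium pattern (n=1): 0.6010 : 0.3990
Element Jl pattern (n=2): 0.111556 : 0.444888 : 0.443556
Convolve the two distributions (both contribute in 2-u steps):
  M: 0.6010×0.111556 = 0.067045
  M+2: 0.6010×0.444888 + 0.3990×0.111556 = 0.311889
  M+4: 0.6010×0.443556 + 0.3990×0.444888 = 0.444087
  M+6: 0.3990×0.443556 = 0.176979
Scale to base peak (0.444087) = 100: 15.1 : 70.2 : 100.0 : 39.9

15.1 : 70.2 : 100.0 : 39.9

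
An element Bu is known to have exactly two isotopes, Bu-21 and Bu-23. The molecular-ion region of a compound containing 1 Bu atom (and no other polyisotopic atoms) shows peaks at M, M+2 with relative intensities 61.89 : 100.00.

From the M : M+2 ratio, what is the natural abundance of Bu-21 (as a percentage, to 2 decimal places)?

38.23%

Let p = fractional abundance of Bu-21. I(M+2)/I(M) = [C(1,1)·p^0·(1−p)] / p^1 = 1·(1−p)/p = 100.00/61.89 = 1.6158
(1−p)/p = 1.6158/1 = 1.6158  ⇒  p = 1/(1 + 1.6158) = 0.3823
Bu-21: 38.23%, Bu-23: 61.77%.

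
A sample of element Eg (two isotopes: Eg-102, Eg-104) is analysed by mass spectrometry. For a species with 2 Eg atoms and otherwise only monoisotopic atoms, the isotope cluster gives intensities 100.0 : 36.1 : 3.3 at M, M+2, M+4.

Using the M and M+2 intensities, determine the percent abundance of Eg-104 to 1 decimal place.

15.3%

If p is the fraction of Eg that is Eg-102, then I(M+2)/I(M) = [C(2,1)·p^1·(1−p)] / p^2 = 2·(1−p)/p = 36.1/100.0 = 0.3610
(1−p)/p = 0.3610/2 = 0.1805  ⇒  p = 1/(1 + 0.1805) = 0.8471
Eg-102: 84.7%, Eg-104: 15.3%.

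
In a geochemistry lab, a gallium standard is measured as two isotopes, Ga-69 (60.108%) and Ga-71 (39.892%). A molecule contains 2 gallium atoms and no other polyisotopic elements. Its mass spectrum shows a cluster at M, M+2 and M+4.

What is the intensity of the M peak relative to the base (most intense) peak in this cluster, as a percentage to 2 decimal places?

75.34%

Term probabilities: M 0.3613, M+2 0.4796, M+4 0.1591. Base peak = M+2.
P(M+2) = C(2,1) × 0.60108^1 × 0.39892^1 = 2 × 0.60108 × 0.39892 = 0.479566 (base)
P(M) = C(2,0) × 0.60108^2 × 0.39892^0 = 1 × 0.36129717 × 1.0000 = 0.361297
Relative intensity = 0.361297 / 0.479566 × 100 = 75.34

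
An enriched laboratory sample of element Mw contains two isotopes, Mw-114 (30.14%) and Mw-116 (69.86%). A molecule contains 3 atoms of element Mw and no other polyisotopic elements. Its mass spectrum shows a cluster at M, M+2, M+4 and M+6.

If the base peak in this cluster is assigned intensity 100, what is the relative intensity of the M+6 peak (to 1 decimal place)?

77.3

Term probabilities: M 0.0274, M+2 0.1904, M+4 0.4413, M+6 0.3409. Base peak = M+4.
P(M+4) = C(3,2) × 0.3014^1 × 0.6986^2 = 3 × 0.3014 × 0.48804196 = 0.441288 (base)
P(M+6) = C(3,3) × 0.3014^0 × 0.6986^3 = 1 × 1.0000 × 0.34094611 = 0.340946
Relative intensity = 0.340946 / 0.441288 × 100 = 77.3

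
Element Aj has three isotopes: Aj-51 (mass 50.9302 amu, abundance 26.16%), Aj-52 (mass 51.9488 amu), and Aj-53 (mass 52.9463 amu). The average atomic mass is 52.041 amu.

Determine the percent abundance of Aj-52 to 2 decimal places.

37.88%

Let x and y be the fractions of Aj-52 and Aj-53. Then x + y = 1 − 0.2616 = 0.7384 and 51.9488x + 52.9463y = 52.041 − 0.2616×50.9302 = 38.71765968.
Substituting: 51.9488x + 52.9463(0.7384 − x) = 38.71765968
(51.9488 − 52.9463)x = -0.37788824  ⇒  x = 0.37884, y = 0.35956
Aj-52: 37.88%, Aj-53: 35.96%.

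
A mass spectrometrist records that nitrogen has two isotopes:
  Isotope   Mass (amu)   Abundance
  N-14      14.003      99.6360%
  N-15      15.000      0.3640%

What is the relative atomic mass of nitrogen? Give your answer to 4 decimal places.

14.0066 amu

The abundance-weighted mean is 0.996360 × 14.003 + 0.003640 × 15.000
= 13.95203 + 0.05460 = 14.00663 amu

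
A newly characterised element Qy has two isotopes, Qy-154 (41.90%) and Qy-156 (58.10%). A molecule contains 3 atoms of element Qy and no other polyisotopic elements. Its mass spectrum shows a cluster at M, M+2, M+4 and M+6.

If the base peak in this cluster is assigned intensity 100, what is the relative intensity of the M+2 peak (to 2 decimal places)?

72.12

Binomial terms of (0.4190 + 0.5810)^3: M 0.0736, M+2 0.3060, M+4 0.4243, M+6 0.1961 → M+4 is the base peak.
P(M+4) = C(3,2) × 0.4190^1 × 0.5810^2 = 3 × 0.4190 × 0.337561 = 0.424314 (base)
P(M+2) = C(3,1) × 0.4190^2 × 0.5810^1 = 3 × 0.175561 × 0.5810 = 0.306003
Relative intensity = 0.306003 / 0.424314 × 100 = 72.12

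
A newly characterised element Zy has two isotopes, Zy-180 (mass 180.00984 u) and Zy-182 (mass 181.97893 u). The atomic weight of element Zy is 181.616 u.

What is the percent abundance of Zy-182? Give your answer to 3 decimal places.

81.569%

Writing the weighted mean with unknown fraction x of Zy-180:
180.00984·x + 181.97893·(1 − x) = 181.616
(180.00984 − 181.97893)·x = 181.616 − 181.97893
x = -0.36293 / -1.96909 = 0.18431 → 18.431% Zy-180, 81.569% Zy-182.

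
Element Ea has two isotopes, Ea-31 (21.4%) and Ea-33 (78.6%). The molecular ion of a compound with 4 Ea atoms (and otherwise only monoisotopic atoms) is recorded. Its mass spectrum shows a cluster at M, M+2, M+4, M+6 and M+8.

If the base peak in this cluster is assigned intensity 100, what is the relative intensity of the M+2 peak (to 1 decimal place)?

7.4

Binomial terms of (0.214 + 0.786)^4: M 0.0021, M+2 0.0308, M+4 0.1698, M+6 0.4157, M+8 0.3817 → M+6 is the base peak.
P(M+6) = C(4,3) × 0.214^1 × 0.786^3 = 4 × 0.2140 × 0.48558766 = 0.415663 (base)
P(M+2) = C(4,1) × 0.214^3 × 0.786^1 = 4 × 0.00980034 × 0.7860 = 0.030812
Relative intensity = 0.030812 / 0.415663 × 100 = 7.4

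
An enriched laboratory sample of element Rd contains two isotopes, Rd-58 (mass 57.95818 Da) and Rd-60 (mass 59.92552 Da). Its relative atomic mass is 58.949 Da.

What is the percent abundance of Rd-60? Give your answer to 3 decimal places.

50.363%

Let x be the fractional abundance of Rd-58; then Rd-60 has abundance 1 − x.
57.95818·x + 59.92552·(1 − x) = 58.949
(57.95818 − 59.92552)·x = 58.949 − 59.92552
x = -0.97652 / -1.96734 = 0.49637 → 49.637% Rd-58, 50.363% Rd-60.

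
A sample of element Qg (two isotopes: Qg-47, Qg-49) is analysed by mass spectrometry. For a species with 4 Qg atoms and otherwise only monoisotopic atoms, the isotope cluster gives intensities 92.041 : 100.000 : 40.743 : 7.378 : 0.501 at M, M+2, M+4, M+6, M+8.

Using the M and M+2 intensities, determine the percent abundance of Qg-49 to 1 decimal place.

If p is the fraction of Qg that is Qg-47, then I(M+2)/I(M) = [C(4,1)·p^3·(1−p)] / p^4 = 4·(1−p)/p = 100.000/92.041 = 1.0865
(1−p)/p = 1.0865/4 = 0.2716  ⇒  p = 1/(1 + 0.2716) = 0.7864
Qg-47: 78.6%, Qg-49: 21.4%.

21.4%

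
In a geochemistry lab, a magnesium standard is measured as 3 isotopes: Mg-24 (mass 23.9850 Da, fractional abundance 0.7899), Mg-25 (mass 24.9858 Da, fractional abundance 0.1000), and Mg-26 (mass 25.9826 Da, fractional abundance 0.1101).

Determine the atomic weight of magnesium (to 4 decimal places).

The abundance-weighted mean is 0.7899 × 23.9850 + 0.1000 × 24.9858 + 0.1101 × 25.9826
= 18.94575 + 2.49858 + 2.86068 = 24.30501 Da

24.3050 Da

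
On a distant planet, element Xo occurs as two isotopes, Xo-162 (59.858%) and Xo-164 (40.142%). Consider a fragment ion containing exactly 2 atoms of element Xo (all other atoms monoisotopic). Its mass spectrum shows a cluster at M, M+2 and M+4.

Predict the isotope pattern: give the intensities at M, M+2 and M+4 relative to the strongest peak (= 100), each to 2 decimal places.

The 2 Xo atoms are independent, so intensities follow the terms of (0.59858 + 0.40142)^2.
P(M) = 0.59858^2 = 0.358298
P(M+2) = 2 × 0.59858^1 × 0.40142^1 = 0.480564
P(M+4) = 0.40142^2 = 0.161138
The M+2 peak is largest (0.480564); scaling to 100 gives 74.56 : 100.00 : 33.53.

74.56 : 100.00 : 33.53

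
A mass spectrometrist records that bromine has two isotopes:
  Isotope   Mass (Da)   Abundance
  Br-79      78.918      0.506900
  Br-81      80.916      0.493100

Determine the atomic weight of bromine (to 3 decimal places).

Average mass = Σ (abundance × isotope mass) = 0.506900 × 78.918 + 0.493100 × 80.916
= 40.0035 + 39.8997 = 79.9032 Da

79.903 Da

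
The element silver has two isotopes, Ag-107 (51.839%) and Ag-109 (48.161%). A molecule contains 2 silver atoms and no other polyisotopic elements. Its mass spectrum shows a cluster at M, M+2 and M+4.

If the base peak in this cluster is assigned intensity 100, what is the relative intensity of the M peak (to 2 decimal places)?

53.82

Term probabilities: M 0.2687, M+2 0.4993, M+4 0.2319. Base peak = M+2.
P(M+2) = C(2,1) × 0.51839^1 × 0.48161^1 = 2 × 0.51839 × 0.48161 = 0.499324 (base)
P(M) = C(2,0) × 0.51839^2 × 0.48161^0 = 1 × 0.26872819 × 1.0000 = 0.268728
Relative intensity = 0.268728 / 0.499324 × 100 = 53.82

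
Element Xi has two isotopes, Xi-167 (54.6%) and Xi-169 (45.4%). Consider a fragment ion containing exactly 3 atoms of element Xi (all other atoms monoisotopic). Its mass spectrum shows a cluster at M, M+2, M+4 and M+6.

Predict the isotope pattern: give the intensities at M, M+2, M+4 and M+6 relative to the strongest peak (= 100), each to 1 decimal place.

40.1 : 100.0 : 83.2 : 23.0

Expanding (0.546 + 0.454)^3:
P(M) = 0.546^3 = 0.162771
P(M+2) = 3 × 0.546^2 × 0.454^1 = 0.406034
P(M+4) = 3 × 0.546^1 × 0.454^2 = 0.337618
P(M+6) = 0.454^3 = 0.093577
The M+2 peak is largest (0.406034); scaling to 100 gives 40.1 : 100.0 : 83.2 : 23.0.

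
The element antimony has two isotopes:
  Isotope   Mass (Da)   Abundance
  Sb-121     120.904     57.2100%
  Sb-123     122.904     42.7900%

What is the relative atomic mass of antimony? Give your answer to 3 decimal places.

121.760 Da

The abundance-weighted mean is 0.572100 × 120.904 + 0.427900 × 122.904
= 69.1692 + 52.5906 = 121.7598 Da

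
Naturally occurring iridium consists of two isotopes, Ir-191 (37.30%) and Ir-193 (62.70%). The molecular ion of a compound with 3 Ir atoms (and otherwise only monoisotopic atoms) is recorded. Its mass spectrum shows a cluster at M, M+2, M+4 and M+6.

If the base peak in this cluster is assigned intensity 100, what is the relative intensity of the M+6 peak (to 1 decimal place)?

56.0

Binomial terms of (0.3730 + 0.6270)^3: M 0.0519, M+2 0.2617, M+4 0.4399, M+6 0.2465 → M+4 is the base peak.
P(M+4) = C(3,2) × 0.3730^1 × 0.6270^2 = 3 × 0.3730 × 0.393129 = 0.439911 (base)
P(M+6) = C(3,3) × 0.3730^0 × 0.6270^3 = 1 × 1.0000 × 0.24649188 = 0.246492
Relative intensity = 0.246492 / 0.439911 × 100 = 56.0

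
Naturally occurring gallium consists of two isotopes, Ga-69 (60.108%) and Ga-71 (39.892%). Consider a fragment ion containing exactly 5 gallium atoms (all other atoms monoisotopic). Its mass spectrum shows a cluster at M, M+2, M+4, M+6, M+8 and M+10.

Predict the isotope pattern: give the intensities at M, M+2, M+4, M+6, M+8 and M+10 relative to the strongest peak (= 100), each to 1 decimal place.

Expanding (0.60108 + 0.39892)^5:
P(M) = 0.60108^5 = 0.078462
P(M+2) = 5 × 0.60108^4 × 0.39892^1 = 0.260366
P(M+4) = 10 × 0.60108^3 × 0.39892^2 = 0.345596
P(M+6) = 10 × 0.60108^2 × 0.39892^3 = 0.229362
P(M+8) = 5 × 0.60108^1 × 0.39892^4 = 0.076111
P(M+10) = 0.39892^5 = 0.010103
The M+4 peak is largest (0.345596); scaling to 100 gives 22.7 : 75.3 : 100.0 : 66.4 : 22.0 : 2.9.

22.7 : 75.3 : 100.0 : 66.4 : 22.0 : 2.9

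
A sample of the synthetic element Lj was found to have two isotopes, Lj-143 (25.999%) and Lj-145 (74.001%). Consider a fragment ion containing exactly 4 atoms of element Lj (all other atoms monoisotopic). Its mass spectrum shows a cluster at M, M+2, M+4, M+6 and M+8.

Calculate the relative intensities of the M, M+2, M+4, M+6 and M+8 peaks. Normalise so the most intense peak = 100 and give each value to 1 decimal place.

Each Lj atom is independently Lj-143 (p = 0.25999) or Lj-145 (q = 0.74001); the cluster is the binomial expansion (p + q)^4.
P(M) = 0.25999^4 = 0.004569
P(M+2) = 4 × 0.25999^3 × 0.74001^1 = 0.052020
P(M+4) = 6 × 0.25999^2 × 0.74001^2 = 0.222095
P(M+6) = 4 × 0.25999^1 × 0.74001^3 = 0.421434
P(M+8) = 0.74001^4 = 0.299882
The M+6 peak is largest (0.421434); scaling to 100 gives 1.1 : 12.3 : 52.7 : 100.0 : 71.2.

1.1 : 12.3 : 52.7 : 100.0 : 71.2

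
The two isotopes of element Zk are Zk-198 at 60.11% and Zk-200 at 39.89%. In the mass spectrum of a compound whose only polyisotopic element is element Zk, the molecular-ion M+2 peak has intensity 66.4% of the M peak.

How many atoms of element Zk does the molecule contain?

For n independent Zk atoms, I(M+2)/I(M) = n · (abundance Zk-200) / (abundance Zk-198) = n · 0.3989/0.6011.
n = 0.664 × 0.6011/0.3989 = 1.00 ≈ 1

1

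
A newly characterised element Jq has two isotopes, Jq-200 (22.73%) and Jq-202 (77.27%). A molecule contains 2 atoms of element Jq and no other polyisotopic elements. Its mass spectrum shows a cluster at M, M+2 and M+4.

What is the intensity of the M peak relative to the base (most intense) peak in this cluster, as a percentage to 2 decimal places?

8.65%

(0.2273 + 0.7727)^2 gives M 0.0517, M+2 0.3513, M+4 0.5971; the largest is M+4.
P(M+4) = C(2,2) × 0.2273^0 × 0.7727^2 = 1 × 1.0000 × 0.59706529 = 0.597065 (base)
P(M) = C(2,0) × 0.2273^2 × 0.7727^0 = 1 × 0.05166529 × 1.0000 = 0.051665
Relative intensity = 0.051665 / 0.597065 × 100 = 8.65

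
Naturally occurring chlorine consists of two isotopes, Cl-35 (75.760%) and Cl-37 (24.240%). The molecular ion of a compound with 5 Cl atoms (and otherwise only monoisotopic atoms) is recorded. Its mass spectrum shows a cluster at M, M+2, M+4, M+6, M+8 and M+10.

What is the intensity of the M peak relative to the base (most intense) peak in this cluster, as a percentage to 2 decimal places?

62.51%

Binomial terms of (0.75760 + 0.24240)^5: M 0.2496, M+2 0.3993, M+4 0.2555, M+6 0.0817, M+8 0.0131, M+10 0.0008 → M+2 is the base peak.
P(M+2) = C(5,1) × 0.75760^4 × 0.24240^1 = 5 × 0.32942751 × 0.2424 = 0.399266 (base)
P(M) = C(5,0) × 0.75760^5 × 0.24240^0 = 1 × 0.24957428 × 1.0000 = 0.249574
Relative intensity = 0.249574 / 0.399266 × 100 = 62.51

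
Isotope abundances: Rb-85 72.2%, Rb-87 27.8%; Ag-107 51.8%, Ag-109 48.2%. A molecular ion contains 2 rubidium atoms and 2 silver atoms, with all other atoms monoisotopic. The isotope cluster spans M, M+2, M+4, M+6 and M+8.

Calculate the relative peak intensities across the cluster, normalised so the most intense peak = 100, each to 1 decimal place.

Rubidium pattern (n=2): 0.521284 : 0.401432 : 0.077284
Silver pattern (n=2): 0.268324 : 0.499352 : 0.232324
Convolve the two distributions (both contribute in 2-u steps):
  M: 0.521284×0.268324 = 0.139873
  M+2: 0.521284×0.499352 + 0.401432×0.268324 = 0.368018
  M+4: 0.521284×0.232324 + 0.401432×0.499352 + 0.077284×0.268324 = 0.342300
  M+6: 0.401432×0.232324 + 0.077284×0.499352 = 0.131854
  M+8: 0.077284×0.232324 = 0.017955
Scale to base peak (0.368018) = 100: 38.0 : 100.0 : 93.0 : 35.8 : 4.9

38.0 : 100.0 : 93.0 : 35.8 : 4.9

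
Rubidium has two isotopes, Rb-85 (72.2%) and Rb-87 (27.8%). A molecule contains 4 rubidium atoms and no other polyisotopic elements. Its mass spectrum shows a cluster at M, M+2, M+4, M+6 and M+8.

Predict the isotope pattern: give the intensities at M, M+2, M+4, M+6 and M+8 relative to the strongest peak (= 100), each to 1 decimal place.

The 4 Rb atoms are independent, so intensities follow the terms of (0.722 + 0.278)^4.
P(M) = 0.722^4 = 0.271737
P(M+2) = 4 × 0.722^3 × 0.278^1 = 0.418520
P(M+4) = 6 × 0.722^2 × 0.278^2 = 0.241721
P(M+6) = 4 × 0.722^1 × 0.278^3 = 0.062049
P(M+8) = 0.278^4 = 0.005973
The M+2 peak is largest (0.418520); scaling to 100 gives 64.9 : 100.0 : 57.8 : 14.8 : 1.4.

64.9 : 100.0 : 57.8 : 14.8 : 1.4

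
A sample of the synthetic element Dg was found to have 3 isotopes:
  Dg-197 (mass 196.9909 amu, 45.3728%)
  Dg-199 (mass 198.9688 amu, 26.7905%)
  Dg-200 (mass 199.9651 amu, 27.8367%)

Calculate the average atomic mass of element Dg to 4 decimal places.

198.3487 amu

Average mass = Σ (abundance × isotope mass) = 0.453728 × 196.9909 + 0.267905 × 198.9688 + 0.278367 × 199.9651
= 89.38029 + 53.30474 + 55.66368 = 198.34871 amu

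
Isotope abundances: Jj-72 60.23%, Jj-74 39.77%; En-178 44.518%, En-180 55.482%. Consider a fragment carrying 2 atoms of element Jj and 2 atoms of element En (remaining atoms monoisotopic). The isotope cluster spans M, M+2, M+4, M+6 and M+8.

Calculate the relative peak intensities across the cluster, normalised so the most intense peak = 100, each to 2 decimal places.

18.94 : 72.21 : 100.00 : 59.42 : 12.82

Element Jj pattern (n=2): 0.36276529 : 0.47906942 : 0.15816529
Element En pattern (n=2): 0.19818523 : 0.49398954 : 0.30782523
Convolve the two distributions (both contribute in 2-u steps):
  M: 0.36276529×0.19818523 = 0.071895
  M+2: 0.36276529×0.49398954 + 0.47906942×0.19818523 = 0.274147
  M+4: 0.36276529×0.30782523 + 0.47906942×0.49398954 + 0.15816529×0.19818523 = 0.379670
  M+6: 0.47906942×0.30782523 + 0.15816529×0.49398954 = 0.225602
  M+8: 0.15816529×0.30782523 = 0.048687
Scale to base peak (0.379670) = 100: 18.94 : 72.21 : 100.00 : 59.42 : 12.82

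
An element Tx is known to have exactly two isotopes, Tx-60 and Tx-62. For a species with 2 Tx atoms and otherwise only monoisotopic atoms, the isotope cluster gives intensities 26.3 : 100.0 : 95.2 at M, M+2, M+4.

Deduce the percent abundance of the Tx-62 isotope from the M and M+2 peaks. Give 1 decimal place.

If p is the fraction of Tx that is Tx-60, then I(M+2)/I(M) = [C(2,1)·p^1·(1−p)] / p^2 = 2·(1−p)/p = 100.0/26.3 = 3.8023
(1−p)/p = 3.8023/2 = 1.9011  ⇒  p = 1/(1 + 1.9011) = 0.3447
Tx-60: 34.5%, Tx-62: 65.5%.

65.5%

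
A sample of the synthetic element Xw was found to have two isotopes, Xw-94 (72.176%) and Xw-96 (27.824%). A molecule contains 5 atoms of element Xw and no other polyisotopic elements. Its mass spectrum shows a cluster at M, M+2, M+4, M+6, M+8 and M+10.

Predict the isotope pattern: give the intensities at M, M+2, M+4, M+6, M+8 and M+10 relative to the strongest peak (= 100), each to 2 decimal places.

The 5 Xw atoms are independent, so intensities follow the terms of (0.72176 + 0.27824)^5.
P(M) = 0.72176^5 = 0.195868
P(M+2) = 5 × 0.72176^4 × 0.27824^1 = 0.377538
P(M+4) = 10 × 0.72176^3 × 0.27824^2 = 0.291083
P(M+6) = 10 × 0.72176^2 × 0.27824^3 = 0.112213
P(M+8) = 5 × 0.72176^1 × 0.27824^4 = 0.021629
P(M+10) = 0.27824^5 = 0.001668
The M+2 peak is largest (0.377538); scaling to 100 gives 51.88 : 100.00 : 77.10 : 29.72 : 5.73 : 0.44.

51.88 : 100.00 : 77.10 : 29.72 : 5.73 : 0.44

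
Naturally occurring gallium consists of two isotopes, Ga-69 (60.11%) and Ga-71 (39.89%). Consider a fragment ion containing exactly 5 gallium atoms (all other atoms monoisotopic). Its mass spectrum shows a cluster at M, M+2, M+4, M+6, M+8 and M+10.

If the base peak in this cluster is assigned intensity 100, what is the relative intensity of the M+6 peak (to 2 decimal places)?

66.36

(0.6011 + 0.3989)^5 gives M 0.0785, M+2 0.2604, M+4 0.3456, M+6 0.2293, M+8 0.0761, M+10 0.0101; the largest is M+4.
P(M+4) = C(5,2) × 0.6011^3 × 0.3989^2 = 10 × 0.21719018 × 0.15912121 = 0.345596 (base)
P(M+6) = C(5,3) × 0.6011^2 × 0.3989^3 = 10 × 0.36132121 × 0.06347345 = 0.229343
Relative intensity = 0.229343 / 0.345596 × 100 = 66.36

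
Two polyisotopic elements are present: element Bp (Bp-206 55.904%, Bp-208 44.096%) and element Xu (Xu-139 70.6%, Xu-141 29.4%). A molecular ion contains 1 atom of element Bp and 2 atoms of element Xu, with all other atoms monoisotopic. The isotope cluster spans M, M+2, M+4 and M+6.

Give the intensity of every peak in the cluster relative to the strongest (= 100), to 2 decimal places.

Element Bp pattern (n=1): 0.55904 : 0.44096
Element Xu pattern (n=2): 0.498436 : 0.415128 : 0.086436
Convolve the two distributions (both contribute in 2-u steps):
  M: 0.55904×0.498436 = 0.278646
  M+2: 0.55904×0.415128 + 0.44096×0.498436 = 0.451863
  M+4: 0.55904×0.086436 + 0.44096×0.415128 = 0.231376
  M+6: 0.44096×0.086436 = 0.038115
Scale to base peak (0.451863) = 100: 61.67 : 100.00 : 51.20 : 8.44

61.67 : 100.00 : 51.20 : 8.44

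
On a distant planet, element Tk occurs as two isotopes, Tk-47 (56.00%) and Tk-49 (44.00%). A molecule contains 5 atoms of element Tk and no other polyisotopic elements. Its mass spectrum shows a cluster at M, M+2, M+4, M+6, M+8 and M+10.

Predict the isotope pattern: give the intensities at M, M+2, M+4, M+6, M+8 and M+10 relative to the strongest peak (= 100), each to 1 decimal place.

The 5 Tk atoms are independent, so intensities follow the terms of (0.5600 + 0.4400)^5.
P(M) = 0.5600^5 = 0.055073
P(M+2) = 5 × 0.5600^4 × 0.4400^1 = 0.216359
P(M+4) = 10 × 0.5600^3 × 0.4400^2 = 0.339993
P(M+6) = 10 × 0.5600^2 × 0.4400^3 = 0.267137
P(M+8) = 5 × 0.5600^1 × 0.4400^4 = 0.104947
P(M+10) = 0.4400^5 = 0.016492
The M+4 peak is largest (0.339993); scaling to 100 gives 16.2 : 63.6 : 100.0 : 78.6 : 30.9 : 4.9.

16.2 : 63.6 : 100.0 : 78.6 : 30.9 : 4.9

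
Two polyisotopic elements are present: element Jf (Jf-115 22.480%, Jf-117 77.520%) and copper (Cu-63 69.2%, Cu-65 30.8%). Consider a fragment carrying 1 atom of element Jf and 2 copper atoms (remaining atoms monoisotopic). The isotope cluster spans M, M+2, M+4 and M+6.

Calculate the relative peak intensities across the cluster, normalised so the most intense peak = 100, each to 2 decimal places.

Element Jf pattern (n=1): 0.2248 : 0.7752
Copper pattern (n=2): 0.478864 : 0.426272 : 0.094864
Convolve the two distributions (both contribute in 2-u steps):
  M: 0.2248×0.478864 = 0.107649
  M+2: 0.2248×0.426272 + 0.7752×0.478864 = 0.467041
  M+4: 0.2248×0.094864 + 0.7752×0.426272 = 0.351771
  M+6: 0.7752×0.094864 = 0.073539
Scale to base peak (0.467041) = 100: 23.05 : 100.00 : 75.32 : 15.75

23.05 : 100.00 : 75.32 : 15.75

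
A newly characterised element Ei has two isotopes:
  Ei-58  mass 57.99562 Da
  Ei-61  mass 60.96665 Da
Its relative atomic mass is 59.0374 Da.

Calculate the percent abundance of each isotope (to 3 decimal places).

With x = fraction of Ei-58 (so Ei-61 is 1 − x):
57.99562·x + 60.96665·(1 − x) = 59.0374
(57.99562 − 60.96665)·x = 59.0374 − 60.96665
x = -1.92925 / -2.97103 = 0.64935 → 64.935% Ei-58, 35.065% Ei-61.

Ei-58: 64.935%, Ei-61: 35.065%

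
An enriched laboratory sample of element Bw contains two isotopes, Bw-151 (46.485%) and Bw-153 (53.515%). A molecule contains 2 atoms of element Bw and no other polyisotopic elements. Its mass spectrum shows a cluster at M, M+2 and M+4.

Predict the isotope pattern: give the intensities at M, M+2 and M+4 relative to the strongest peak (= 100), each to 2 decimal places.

Each Bw atom is independently Bw-151 (p = 0.46485) or Bw-153 (q = 0.53515); the cluster is the binomial expansion (p + q)^2.
P(M) = 0.46485^2 = 0.216086
P(M+2) = 2 × 0.46485^1 × 0.53515^1 = 0.497529
P(M+4) = 0.53515^2 = 0.286386
The M+2 peak is largest (0.497529); scaling to 100 gives 43.43 : 100.00 : 57.56.

43.43 : 100.00 : 57.56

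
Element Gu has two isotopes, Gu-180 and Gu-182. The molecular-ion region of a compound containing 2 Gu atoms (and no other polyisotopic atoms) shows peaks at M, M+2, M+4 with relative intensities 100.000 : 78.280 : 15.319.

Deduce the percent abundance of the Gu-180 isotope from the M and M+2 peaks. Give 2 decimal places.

71.87%

Let p = fractional abundance of Gu-180. I(M+2)/I(M) = [C(2,1)·p^1·(1−p)] / p^2 = 2·(1−p)/p = 78.280/100.000 = 0.7828
(1−p)/p = 0.7828/2 = 0.3914  ⇒  p = 1/(1 + 0.3914) = 0.7187
Gu-180: 71.87%, Gu-182: 28.13%.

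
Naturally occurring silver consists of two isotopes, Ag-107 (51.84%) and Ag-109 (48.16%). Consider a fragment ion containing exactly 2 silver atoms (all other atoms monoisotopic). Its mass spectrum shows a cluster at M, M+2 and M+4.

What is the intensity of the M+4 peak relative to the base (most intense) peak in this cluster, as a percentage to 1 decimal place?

(0.5184 + 0.4816)^2 gives M 0.2687, M+2 0.4993, M+4 0.2319; the largest is M+2.
P(M+2) = C(2,1) × 0.5184^1 × 0.4816^1 = 2 × 0.5184 × 0.4816 = 0.499323 (base)
P(M+4) = C(2,2) × 0.5184^0 × 0.4816^2 = 1 × 1.0000 × 0.23193856 = 0.231939
Relative intensity = 0.231939 / 0.499323 × 100 = 46.5

46.5%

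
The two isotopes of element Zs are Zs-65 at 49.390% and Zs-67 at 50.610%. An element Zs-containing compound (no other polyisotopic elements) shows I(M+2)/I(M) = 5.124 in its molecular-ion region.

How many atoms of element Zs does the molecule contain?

5

The M+2/M ratio from n Zs atoms is n · q/p = n · 0.50610/0.49390.
n = 5.124 × 0.49390/0.50610 = 5.00 ≈ 5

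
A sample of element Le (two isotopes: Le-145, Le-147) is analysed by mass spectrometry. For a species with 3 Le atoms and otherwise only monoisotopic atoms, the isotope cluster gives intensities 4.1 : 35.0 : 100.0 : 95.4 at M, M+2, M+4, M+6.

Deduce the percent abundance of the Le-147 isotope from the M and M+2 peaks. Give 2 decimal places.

74.00%

Let p = fractional abundance of Le-145. I(M+2)/I(M) = [C(3,1)·p^2·(1−p)] / p^3 = 3·(1−p)/p = 35.0/4.1 = 8.5366
(1−p)/p = 8.5366/3 = 2.8455  ⇒  p = 1/(1 + 2.8455) = 0.2600
Le-145: 26.00%, Le-147: 74.00%.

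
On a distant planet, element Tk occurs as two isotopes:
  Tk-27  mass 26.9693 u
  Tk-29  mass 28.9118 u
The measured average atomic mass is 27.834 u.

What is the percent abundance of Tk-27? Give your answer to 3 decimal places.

Let x be the fractional abundance of Tk-27; then Tk-29 has abundance 1 − x.
26.9693·x + 28.9118·(1 − x) = 27.834
(26.9693 − 28.9118)·x = 27.834 − 28.9118
x = -1.0778 / -1.9425 = 0.55485 → 55.485% Tk-27, 44.515% Tk-29.

55.485%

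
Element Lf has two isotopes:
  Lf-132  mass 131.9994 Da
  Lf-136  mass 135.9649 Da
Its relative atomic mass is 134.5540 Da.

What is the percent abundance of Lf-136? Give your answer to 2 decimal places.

With x = fraction of Lf-132 (so Lf-136 is 1 − x):
131.9994·x + 135.9649·(1 − x) = 134.5540
(131.9994 − 135.9649)·x = 134.5540 − 135.9649
x = -1.4109 / -3.9655 = 0.35579 → 35.58% Lf-132, 64.42% Lf-136.

64.42%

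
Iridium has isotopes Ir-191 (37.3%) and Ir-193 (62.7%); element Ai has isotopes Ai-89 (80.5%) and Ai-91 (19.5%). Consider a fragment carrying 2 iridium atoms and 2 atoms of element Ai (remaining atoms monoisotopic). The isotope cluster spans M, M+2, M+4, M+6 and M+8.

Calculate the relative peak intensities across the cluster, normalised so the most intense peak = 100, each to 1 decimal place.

Iridium pattern (n=2): 0.139129 : 0.467742 : 0.393129
Element Ai pattern (n=2): 0.648025 : 0.31395 : 0.038025
Convolve the two distributions (both contribute in 2-u steps):
  M: 0.139129×0.648025 = 0.090159
  M+2: 0.139129×0.31395 + 0.467742×0.648025 = 0.346788
  M+4: 0.139129×0.038025 + 0.467742×0.31395 + 0.393129×0.648025 = 0.406895
  M+6: 0.467742×0.038025 + 0.393129×0.31395 = 0.141209
  M+8: 0.393129×0.038025 = 0.014949
Scale to base peak (0.406895) = 100: 22.2 : 85.2 : 100.0 : 34.7 : 3.7

22.2 : 85.2 : 100.0 : 34.7 : 3.7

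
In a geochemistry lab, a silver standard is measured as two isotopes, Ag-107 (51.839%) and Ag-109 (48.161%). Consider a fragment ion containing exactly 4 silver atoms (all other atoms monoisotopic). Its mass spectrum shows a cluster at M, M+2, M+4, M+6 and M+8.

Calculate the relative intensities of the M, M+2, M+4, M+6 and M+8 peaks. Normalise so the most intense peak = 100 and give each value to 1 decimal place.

The 4 Ag atoms are independent, so intensities follow the terms of (0.51839 + 0.48161)^4.
P(M) = 0.51839^4 = 0.072215
P(M+2) = 4 × 0.51839^3 × 0.48161^1 = 0.268365
P(M+4) = 6 × 0.51839^2 × 0.48161^2 = 0.373986
P(M+6) = 4 × 0.51839^1 × 0.48161^3 = 0.231634
P(M+8) = 0.48161^4 = 0.053800
The M+4 peak is largest (0.373986); scaling to 100 gives 19.3 : 71.8 : 100.0 : 61.9 : 14.4.

19.3 : 71.8 : 100.0 : 61.9 : 14.4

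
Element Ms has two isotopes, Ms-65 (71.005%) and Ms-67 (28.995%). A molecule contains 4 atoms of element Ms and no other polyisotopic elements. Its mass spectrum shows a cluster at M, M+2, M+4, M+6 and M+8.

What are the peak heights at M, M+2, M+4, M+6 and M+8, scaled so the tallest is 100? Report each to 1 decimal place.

61.2 : 100.0 : 61.3 : 16.7 : 1.7

The 4 Ms atoms are independent, so intensities follow the terms of (0.71005 + 0.28995)^4.
P(M) = 0.71005^4 = 0.254188
P(M+2) = 4 × 0.71005^3 × 0.28995^1 = 0.415193
P(M+4) = 6 × 0.71005^2 × 0.28995^2 = 0.254317
P(M+6) = 4 × 0.71005^1 × 0.28995^3 = 0.069234
P(M+8) = 0.28995^4 = 0.007068
The M+2 peak is largest (0.415193); scaling to 100 gives 61.2 : 100.0 : 61.3 : 16.7 : 1.7.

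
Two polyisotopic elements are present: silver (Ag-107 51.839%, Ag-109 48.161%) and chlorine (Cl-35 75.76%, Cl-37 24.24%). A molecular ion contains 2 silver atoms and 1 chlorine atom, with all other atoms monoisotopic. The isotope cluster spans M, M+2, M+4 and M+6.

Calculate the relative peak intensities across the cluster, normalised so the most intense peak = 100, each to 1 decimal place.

45.9 : 100.0 : 66.9 : 12.7

Silver pattern (n=2): 0.26872819 : 0.49932362 : 0.23194819
Chlorine pattern (n=1): 0.7576 : 0.2424
Convolve the two distributions (both contribute in 2-u steps):
  M: 0.26872819×0.7576 = 0.203588
  M+2: 0.26872819×0.2424 + 0.49932362×0.7576 = 0.443427
  M+4: 0.49932362×0.2424 + 0.23194819×0.7576 = 0.296760
  M+6: 0.23194819×0.2424 = 0.056224
Scale to base peak (0.443427) = 100: 45.9 : 100.0 : 66.9 : 12.7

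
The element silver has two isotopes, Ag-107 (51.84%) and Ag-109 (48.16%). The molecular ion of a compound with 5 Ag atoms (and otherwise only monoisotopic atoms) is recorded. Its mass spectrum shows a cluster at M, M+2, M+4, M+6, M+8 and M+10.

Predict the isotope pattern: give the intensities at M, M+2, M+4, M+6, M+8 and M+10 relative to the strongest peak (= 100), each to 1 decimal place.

Each Ag atom is independently Ag-107 (p = 0.5184) or Ag-109 (q = 0.4816); the cluster is the binomial expansion (p + q)^5.
P(M) = 0.5184^5 = 0.037439
P(M+2) = 5 × 0.5184^4 × 0.4816^1 = 0.173907
P(M+4) = 10 × 0.5184^3 × 0.4816^2 = 0.323123
P(M+6) = 10 × 0.5184^2 × 0.4816^3 = 0.300185
P(M+8) = 5 × 0.5184^1 × 0.4816^4 = 0.139438
P(M+10) = 0.4816^5 = 0.025908
The M+4 peak is largest (0.323123); scaling to 100 gives 11.6 : 53.8 : 100.0 : 92.9 : 43.2 : 8.0.

11.6 : 53.8 : 100.0 : 92.9 : 43.2 : 8.0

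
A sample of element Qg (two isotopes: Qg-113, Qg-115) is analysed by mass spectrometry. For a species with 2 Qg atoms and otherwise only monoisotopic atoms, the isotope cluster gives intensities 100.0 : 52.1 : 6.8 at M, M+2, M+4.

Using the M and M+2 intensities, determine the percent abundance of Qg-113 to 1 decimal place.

Let p = fractional abundance of Qg-113. I(M+2)/I(M) = [C(2,1)·p^1·(1−p)] / p^2 = 2·(1−p)/p = 52.1/100.0 = 0.5210
(1−p)/p = 0.5210/2 = 0.2605  ⇒  p = 1/(1 + 0.2605) = 0.7933
Qg-113: 79.3%, Qg-115: 20.7%.

79.3%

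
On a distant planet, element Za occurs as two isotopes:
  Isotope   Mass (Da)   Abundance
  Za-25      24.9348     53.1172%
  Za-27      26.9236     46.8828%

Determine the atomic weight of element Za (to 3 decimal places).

Average mass = Σ (abundance × isotope mass) = 0.531172 × 24.9348 + 0.468828 × 26.9236
= 13.24467 + 12.62254 = 25.86721 Da

25.867 Da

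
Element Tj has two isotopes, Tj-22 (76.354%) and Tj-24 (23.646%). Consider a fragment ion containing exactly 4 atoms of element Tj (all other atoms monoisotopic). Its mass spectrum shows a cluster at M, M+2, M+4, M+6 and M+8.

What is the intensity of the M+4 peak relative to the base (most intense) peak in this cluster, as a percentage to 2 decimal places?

(0.76354 + 0.23646)^4 gives M 0.3399, M+2 0.4210, M+4 0.1956, M+6 0.0404, M+8 0.0031; the largest is M+2.
P(M+2) = C(4,1) × 0.76354^3 × 0.23646^1 = 4 × 0.44513873 × 0.23646 = 0.421030 (base)
P(M+4) = C(4,2) × 0.76354^2 × 0.23646^2 = 6 × 0.58299333 × 0.05591333 = 0.195583
Relative intensity = 0.195583 / 0.421030 × 100 = 46.45

46.45%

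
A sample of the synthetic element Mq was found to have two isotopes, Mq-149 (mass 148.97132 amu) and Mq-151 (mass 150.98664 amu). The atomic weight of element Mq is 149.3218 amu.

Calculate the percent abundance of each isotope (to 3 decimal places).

With x = fraction of Mq-149 (so Mq-151 is 1 − x):
148.97132·x + 150.98664·(1 − x) = 149.3218
(148.97132 − 150.98664)·x = 149.3218 − 150.98664
x = -1.66484 / -2.01532 = 0.82609 → 82.609% Mq-149, 17.391% Mq-151.

Mq-149: 82.609%, Mq-151: 17.391%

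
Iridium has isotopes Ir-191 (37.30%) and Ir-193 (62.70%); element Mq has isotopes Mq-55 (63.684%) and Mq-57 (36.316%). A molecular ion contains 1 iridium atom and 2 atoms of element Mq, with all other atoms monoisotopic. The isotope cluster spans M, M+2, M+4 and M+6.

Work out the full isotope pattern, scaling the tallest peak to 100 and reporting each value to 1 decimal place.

35.4 : 100.0 : 79.5 : 19.4

Iridium pattern (n=1): 0.3730 : 0.6270
Element Mq pattern (n=2): 0.40556519 : 0.46254963 : 0.13188519
Convolve the two distributions (both contribute in 2-u steps):
  M: 0.3730×0.40556519 = 0.151276
  M+2: 0.3730×0.46254963 + 0.6270×0.40556519 = 0.426820
  M+4: 0.3730×0.13188519 + 0.6270×0.46254963 = 0.339212
  M+6: 0.6270×0.13188519 = 0.082692
Scale to base peak (0.426820) = 100: 35.4 : 100.0 : 79.5 : 19.4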